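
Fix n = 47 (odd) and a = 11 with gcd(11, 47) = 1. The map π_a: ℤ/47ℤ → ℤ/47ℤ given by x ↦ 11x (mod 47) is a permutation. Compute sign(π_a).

Start at x=35: 35 → 9 → 5 → 8 → 41 → 28 → 26 → … (one orbit).
The orbit structure of x ↦ 11x mod 47: 2 orbits of sizes [46, 1].
n − c = 47 − 2 = 45; sign = (−1)^45 = -1.
Check: (11/47) = -1 by Zolotarev.

-1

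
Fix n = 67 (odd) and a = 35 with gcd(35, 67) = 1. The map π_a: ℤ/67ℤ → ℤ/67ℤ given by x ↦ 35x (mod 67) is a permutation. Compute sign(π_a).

Start at x=16: 16 → 24 → 36 → 54 → 14 → 21 → 65 → … (one orbit).
Decompose π into cycles: lengths [33, 33, 1] (3 cycles, including the fixed point 0).
3 cycles on 67: each ℓ→(−1)^(ℓ−1), product (−1)^64 = +1.

+1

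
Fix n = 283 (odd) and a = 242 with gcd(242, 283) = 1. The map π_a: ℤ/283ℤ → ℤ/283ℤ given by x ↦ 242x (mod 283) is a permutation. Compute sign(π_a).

Trace 45: π^k(45) = [45, 136, 84, 235, 270, 250, 221] for k=0..6.
Decompose π into cycles: lengths [282, 1] (2 cycles, including the fixed point 0).
2 cycles on 283: each ℓ→(−1)^(ℓ−1), product (−1)^281 = -1.

-1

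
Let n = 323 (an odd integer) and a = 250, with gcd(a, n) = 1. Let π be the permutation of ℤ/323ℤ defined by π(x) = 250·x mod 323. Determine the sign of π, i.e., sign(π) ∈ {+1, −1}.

+1

Orbit of 37 under x↦250x: [37, 206, 143, 220, 90, 213, 278]… (length divides ord_323(250)).
Cycle type of π: 144×2 + 18 + 16 + 1; total 5 cycles.
n − c = 323 − 5 = 318; sign = (−1)^318 = +1.
The Jacobi symbol (250|323) = +1 (Zolotarev) agrees.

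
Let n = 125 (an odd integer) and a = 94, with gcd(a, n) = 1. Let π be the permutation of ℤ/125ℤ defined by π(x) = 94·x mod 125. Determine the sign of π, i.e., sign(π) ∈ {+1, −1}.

Orbit of 66 under x↦94x: [66, 79, 51, 44, 11, 34, 71]… (length divides ord_125(94)).
Decompose π into cycles: lengths [50, 50, 10, 10, 2, 2, 1] (7 cycles, including the fixed point 0).
7 cycles on 125: each ℓ→(−1)^(ℓ−1), product (−1)^118 = +1.
Check: (94/125) = +1 by Zolotarev.

+1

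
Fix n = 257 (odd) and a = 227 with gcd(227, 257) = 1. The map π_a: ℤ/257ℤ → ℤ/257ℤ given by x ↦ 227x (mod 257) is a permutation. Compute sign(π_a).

+1

Trace 2: π^k(2) = [2, 197, 1, 227, 129, 242, 193] for k=0..6.
Cycle type of π: 32×8 + 1; total 9 cycles.
With 9 cycles on 257 points, sign = (−1)^{257−9} = +1.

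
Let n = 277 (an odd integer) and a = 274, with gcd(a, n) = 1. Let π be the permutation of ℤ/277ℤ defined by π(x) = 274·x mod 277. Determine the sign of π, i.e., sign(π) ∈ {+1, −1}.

Start at x=241: 241 → 108 → 230 → 141 → 131 → 161 → 71 → … (one orbit).
Cycle type of π: 138×2 + 1; total 3 cycles.
sign(π) = (−1)^{n − #cycles} = (−1)^{277−3} = (−1)^274 = +1.
(274|277)_J = +1 (Zolotarev's lemma cross-check).

+1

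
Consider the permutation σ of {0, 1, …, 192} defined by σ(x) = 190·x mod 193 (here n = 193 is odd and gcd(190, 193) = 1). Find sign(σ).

+1

Orbit of 9 under x↦190x: [9, 166, 81, 143, 150, 129, 192]… (length divides ord_193(190)).
Cycle type of π: 16×12 + 1; total 13 cycles.
13 cycles on 193: each ℓ→(−1)^(ℓ−1), product (−1)^180 = +1.
The Jacobi symbol (190|193) = +1 (Zolotarev) agrees.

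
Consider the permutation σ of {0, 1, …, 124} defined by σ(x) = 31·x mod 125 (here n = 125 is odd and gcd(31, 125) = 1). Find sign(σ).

+1

Trace 96: π^k(96) = [96, 101, 6, 61, 16, 121, 1] for k=0..6.
π_31 has 13 disjoint cycles with lengths [25, 25, 25, 25, 5, 5, 5, 5, 1, 1, 1, 1, 1] on {0,…,124}.
sign(π) = (−1)^{n − #cycles} = (−1)^{125−13} = (−1)^112 = +1.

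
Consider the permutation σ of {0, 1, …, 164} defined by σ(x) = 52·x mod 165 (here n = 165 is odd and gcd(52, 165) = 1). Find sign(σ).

+1

Trace 16: π^k(16) = [16, 7, 34, 118, 31, 127, 4] for k=0..6.
The orbit structure of x ↦ 52x mod 165: 15 orbits of sizes [20, 20, 20, 20, 20, 20, 10, 10, 10, 4, 4, 4, 1, 1, 1].
With 15 cycles on 165 points, sign = (−1)^{165−15} = +1.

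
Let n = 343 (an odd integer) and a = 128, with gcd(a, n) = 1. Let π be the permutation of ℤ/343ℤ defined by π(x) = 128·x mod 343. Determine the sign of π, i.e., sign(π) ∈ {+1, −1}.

+1

Orbit of 67 under x↦128x: [67, 1, 128, 263, 50, 226, 116]… (length divides ord_343(128)).
The orbit structure of x ↦ 128x mod 343: 31 orbits of sizes [21, 21, 21, 21, 21, 21, 21, 21, 21, 21, 21, 21, 21, 21, 3, 3, 3, 3, 3, 3, 3, 3, 3, 3, 3, 3, 3, 3, 3, 3, 1].
343 − 31 = 312 transpositions; sign(π) = (−1)^312 = +1.
(128|343)_J = +1 (Zolotarev's lemma cross-check).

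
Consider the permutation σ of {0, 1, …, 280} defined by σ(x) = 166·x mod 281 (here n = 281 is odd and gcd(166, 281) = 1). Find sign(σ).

-1

Orbit of 51 under x↦166x: [51, 36, 75, 86, 226, 143, 134]… (length divides ord_281(166)).
The orbit structure of x ↦ 166x mod 281: 2 orbits of sizes [280, 1].
Σ(ℓ_i−1) = 281−2 = 279; sign = (−1)^279 = -1.
Check: (166/281) = -1 by Zolotarev.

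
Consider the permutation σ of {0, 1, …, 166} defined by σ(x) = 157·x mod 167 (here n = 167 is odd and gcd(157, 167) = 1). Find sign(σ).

Start at x=57: 57 → 98 → 22 → 114 → 29 → 44 → 61 → … (one orbit).
Cycle type of π: 83×2 + 1; total 3 cycles.
167 − 3 = 164 transpositions; sign(π) = (−1)^164 = +1.

+1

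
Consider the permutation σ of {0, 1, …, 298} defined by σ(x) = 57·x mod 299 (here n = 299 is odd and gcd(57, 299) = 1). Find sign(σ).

Trace 220: π^k(220) = [220, 281, 170, 122, 77, 203, 209] for k=0..6.
Decompose π into cycles: lengths [44, 44, 44, 44, 44, 44, 22, 4, 4, 4, 1] (11 cycles, including the fixed point 0).
sign(π) = (−1)^{n − #cycles} = (−1)^{299−11} = (−1)^288 = +1.
The Jacobi symbol (57|299) = +1 (Zolotarev) agrees.

+1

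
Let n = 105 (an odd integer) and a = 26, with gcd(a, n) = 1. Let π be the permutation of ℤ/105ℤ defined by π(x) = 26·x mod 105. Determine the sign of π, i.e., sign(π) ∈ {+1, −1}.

Trace 46: π^k(46) = [46, 41, 16, 101, 1, 26] for k=0..5.
Cycle lengths of π_26 on ℤ/105ℤ: [6, 6, 6, 6, 6, 6, 6, 6, 6, 6, 6, 6, 6, 6, 6, 2, 2, 2, 2, 2, 1, 1, 1, 1, 1]; 25 cycles in total.
n − c = 105 − 25 = 80; sign = (−1)^80 = +1.
(26|105)_J = +1 (Zolotarev's lemma cross-check).

+1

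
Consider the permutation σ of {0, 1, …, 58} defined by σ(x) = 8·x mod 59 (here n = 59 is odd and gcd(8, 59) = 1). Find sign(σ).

Orbit of 49 under x↦8x: [49, 38, 9, 13, 45, 6, 48]… (length divides ord_59(8)).
Cycle lengths of π_8 on ℤ/59ℤ: [58, 1]; 2 cycles in total.
n − c = 59 − 2 = 57; sign = (−1)^57 = -1.

-1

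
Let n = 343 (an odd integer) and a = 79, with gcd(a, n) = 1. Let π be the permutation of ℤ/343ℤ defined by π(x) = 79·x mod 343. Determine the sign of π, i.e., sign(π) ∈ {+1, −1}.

+1

Start at x=197: 197 → 128 → 165 → 1 → 79 → 67 → 148 → … (one orbit).
Cycle lengths of π_79 on ℤ/343ℤ: [21, 21, 21, 21, 21, 21, 21, 21, 21, 21, 21, 21, 21, 21, 3, 3, 3, 3, 3, 3, 3, 3, 3, 3, 3, 3, 3, 3, 3, 3, 1]; 31 cycles in total.
sign(π) = (−1)^{n − #cycles} = (−1)^{343−31} = (−1)^312 = +1.
(79|343)_J = +1 (Zolotarev's lemma cross-check).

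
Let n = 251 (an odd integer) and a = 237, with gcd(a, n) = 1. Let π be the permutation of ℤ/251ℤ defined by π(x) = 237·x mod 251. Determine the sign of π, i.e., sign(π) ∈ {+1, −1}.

+1

Trace 103: π^k(103) = [103, 64, 108, 245, 84, 79, 149] for k=0..6.
π_237 has 3 disjoint cycles with lengths [125, 125, 1] on {0,…,250}.
3 cycles on 251: each ℓ→(−1)^(ℓ−1), product (−1)^248 = +1.
(237|251)_J = +1 (Zolotarev's lemma cross-check).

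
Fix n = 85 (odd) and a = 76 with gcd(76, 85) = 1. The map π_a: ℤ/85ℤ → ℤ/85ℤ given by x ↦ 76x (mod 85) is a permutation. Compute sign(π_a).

+1

Trace 36: π^k(36) = [36, 16, 26, 21, 66, 1, 76] for k=0..6.
π_76 has 15 disjoint cycles with lengths [8, 8, 8, 8, 8, 8, 8, 8, 8, 8, 1, 1, 1, 1, 1] on {0,…,84}.
85 − 15 = 70 transpositions; sign(π) = (−1)^70 = +1.
Check: (76/85) = +1 by Zolotarev.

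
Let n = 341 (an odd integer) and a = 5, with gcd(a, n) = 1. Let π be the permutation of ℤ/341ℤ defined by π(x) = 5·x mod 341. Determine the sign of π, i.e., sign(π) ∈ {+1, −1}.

+1

Start at x=335: 335 → 311 → 191 → 273 → 1 → 5 → 25 → … (one orbit).
Cycle lengths of π_5 on ℤ/341ℤ: [15, 15, 15, 15, 15, 15, 15, 15, 15, 15, 15, 15, 15, 15, 15, 15, 15, 15, 15, 15, 5, 5, 3, 3, 3, 3, 3, 3, 3, 3, 3, 3, 1]; 33 cycles in total.
341 − 33 = 308 transpositions; sign(π) = (−1)^308 = +1.
Check: (5/341) = +1 by Zolotarev.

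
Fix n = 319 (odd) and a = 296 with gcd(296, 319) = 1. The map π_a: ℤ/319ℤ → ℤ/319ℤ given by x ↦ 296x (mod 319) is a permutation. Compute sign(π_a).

Trace 111: π^k(111) = [111, 318, 23, 109, 45, 241, 199] for k=0..6.
Decompose π into cycles: lengths [14, 14, 14, 14, 14, 14, 14, 14, 14, 14, 14, 14, 14, 14, 14, 14, 14, 14, 14, 14, 14, 14, 2, 2, 2, 2, 2, 1] (28 cycles, including the fixed point 0).
319 − 28 = 291 transpositions; sign(π) = (−1)^291 = -1.
The Jacobi symbol (296|319) = -1 (Zolotarev) agrees.

-1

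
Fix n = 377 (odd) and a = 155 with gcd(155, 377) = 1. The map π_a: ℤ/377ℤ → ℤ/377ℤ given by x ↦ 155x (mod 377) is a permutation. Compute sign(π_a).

Orbit of 155 under x↦155x: [155, 274, 246, 53, 298, 196, 220]… (length divides ord_377(155)).
20 cycles of lengths [28, 28, 28, 28, 28, 28, 28, 28, 28, 28, 28, 28, 28, 2, 2, 2, 2, 2, 2, 1].
n − c = 377 − 20 = 357; sign = (−1)^357 = -1.

-1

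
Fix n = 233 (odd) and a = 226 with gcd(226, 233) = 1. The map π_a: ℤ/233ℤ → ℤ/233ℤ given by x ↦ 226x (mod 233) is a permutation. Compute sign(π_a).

Start at x=25: 25 → 58 → 60 → 46 → 144 → 157 → 66 → … (one orbit).
Cycle type of π: 116×2 + 1; total 3 cycles.
n − c = 233 − 3 = 230; sign = (−1)^230 = +1.

+1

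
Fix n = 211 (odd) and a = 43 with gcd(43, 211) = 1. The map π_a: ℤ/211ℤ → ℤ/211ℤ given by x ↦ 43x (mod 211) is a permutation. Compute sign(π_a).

Start at x=43: 43 → 161 → 171 → 179 → 101 → 123 → 14 → … (one orbit).
Cycle type of π: 21×10 + 1; total 11 cycles.
11 cycles on 211: each ℓ→(−1)^(ℓ−1), product (−1)^200 = +1.
(43|211)_J = +1 (Zolotarev's lemma cross-check).

+1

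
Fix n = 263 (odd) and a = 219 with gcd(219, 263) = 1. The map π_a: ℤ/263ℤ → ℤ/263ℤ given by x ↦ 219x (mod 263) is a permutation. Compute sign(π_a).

-1

Trace 20: π^k(20) = [20, 172, 59, 34, 82, 74, 163] for k=0..6.
2 cycles of lengths [262, 1].
sign(π) = (−1)^{n − #cycles} = (−1)^{263−2} = (−1)^261 = -1.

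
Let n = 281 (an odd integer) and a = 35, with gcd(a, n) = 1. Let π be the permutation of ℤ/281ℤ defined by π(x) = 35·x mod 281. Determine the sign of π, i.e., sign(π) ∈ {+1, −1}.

Start at x=1: 1 → 35 → 101 → 163 → 85 → 165 → 155 → … (one orbit).
The orbit structure of x ↦ 35x mod 281: 9 orbits of sizes [35, 35, 35, 35, 35, 35, 35, 35, 1].
Σ(ℓ_i−1) = 281−9 = 272; sign = (−1)^272 = +1.

+1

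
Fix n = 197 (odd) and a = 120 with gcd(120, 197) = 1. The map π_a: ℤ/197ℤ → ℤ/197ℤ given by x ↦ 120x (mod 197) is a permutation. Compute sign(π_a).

Orbit of 128 under x↦120x: [128, 191, 68, 83, 110, 1, 120]… (length divides ord_197(120)).
Cycle lengths of π_120 on ℤ/197ℤ: [28, 28, 28, 28, 28, 28, 28, 1]; 8 cycles in total.
With 8 cycles on 197 points, sign = (−1)^{197−8} = -1.
Via Zolotarev, sign(π_{120}) = (120|197) = -1.

-1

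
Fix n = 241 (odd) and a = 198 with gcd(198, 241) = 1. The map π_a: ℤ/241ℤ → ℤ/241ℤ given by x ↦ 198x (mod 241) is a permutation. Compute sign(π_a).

-1

Trace 215: π^k(215) = [215, 154, 126, 125, 168, 6, 224] for k=0..6.
4 cycles of lengths [80, 80, 80, 1].
n − c = 241 − 4 = 237; sign = (−1)^237 = -1.
Via Zolotarev, sign(π_{198}) = (198|241) = -1.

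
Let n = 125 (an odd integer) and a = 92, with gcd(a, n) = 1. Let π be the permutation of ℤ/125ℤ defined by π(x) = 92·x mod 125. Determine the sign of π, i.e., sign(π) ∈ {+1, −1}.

-1

Trace 56: π^k(56) = [56, 27, 109, 28, 76, 117, 14] for k=0..6.
4 cycles of lengths [100, 20, 4, 1].
With 4 cycles on 125 points, sign = (−1)^{125−4} = -1.
Via Zolotarev, sign(π_{92}) = (92|125) = -1.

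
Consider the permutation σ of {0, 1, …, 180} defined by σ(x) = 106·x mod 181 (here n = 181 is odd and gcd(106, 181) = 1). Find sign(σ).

Orbit of 1 under x↦106x: [1, 106, 14, 36, 15, 142, 29]… (length divides ord_181(106)).
Decompose π into cycles: lengths [90, 90, 1] (3 cycles, including the fixed point 0).
n − c = 181 − 3 = 178; sign = (−1)^178 = +1.
The Jacobi symbol (106|181) = +1 (Zolotarev) agrees.

+1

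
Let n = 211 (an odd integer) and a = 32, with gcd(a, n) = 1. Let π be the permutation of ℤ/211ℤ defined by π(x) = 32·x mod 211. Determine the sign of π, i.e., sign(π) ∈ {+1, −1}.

Start at x=26: 26 → 199 → 38 → 161 → 88 → 73 → 15 → … (one orbit).
The orbit structure of x ↦ 32x mod 211: 6 orbits of sizes [42, 42, 42, 42, 42, 1].
sign(π) = (−1)^{n − #cycles} = (−1)^{211−6} = (−1)^205 = -1.

-1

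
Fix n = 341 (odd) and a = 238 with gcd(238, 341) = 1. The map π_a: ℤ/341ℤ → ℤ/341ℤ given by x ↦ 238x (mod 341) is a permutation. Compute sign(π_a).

+1

Start at x=259: 259 → 262 → 294 → 67 → 260 → 159 → 332 → … (one orbit).
13 cycles of lengths [30, 30, 30, 30, 30, 30, 30, 30, 30, 30, 30, 10, 1].
With 13 cycles on 341 points, sign = (−1)^{341−13} = +1.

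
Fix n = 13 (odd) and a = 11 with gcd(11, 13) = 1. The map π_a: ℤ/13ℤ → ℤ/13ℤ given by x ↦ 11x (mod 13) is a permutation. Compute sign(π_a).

-1

Trace 2: π^k(2) = [2, 9, 8, 10, 6, 1, 11] for k=0..6.
2 cycles of lengths [12, 1].
Σ(ℓ_i−1) = 13−2 = 11; sign = (−1)^11 = -1.
Check: (11/13) = -1 by Zolotarev.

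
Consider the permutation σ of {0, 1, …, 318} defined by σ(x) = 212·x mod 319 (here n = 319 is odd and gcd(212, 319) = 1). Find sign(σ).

+1

Orbit of 45 under x↦212x: [45, 289, 20, 93, 257, 254, 256]… (length divides ord_319(212)).
Cycle type of π: 70×4 + 14×2 + 5×2 + 1; total 9 cycles.
319 − 9 = 310 transpositions; sign(π) = (−1)^310 = +1.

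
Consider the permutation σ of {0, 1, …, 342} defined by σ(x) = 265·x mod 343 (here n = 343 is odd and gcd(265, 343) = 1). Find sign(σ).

-1

Start at x=267: 267 → 97 → 323 → 188 → 85 → 230 → 239 → … (one orbit).
Cycle type of π: 98×3 + 14×3 + 2×3 + 1; total 10 cycles.
10 cycles on 343: each ℓ→(−1)^(ℓ−1), product (−1)^333 = -1.
(265|343)_J = -1 (Zolotarev's lemma cross-check).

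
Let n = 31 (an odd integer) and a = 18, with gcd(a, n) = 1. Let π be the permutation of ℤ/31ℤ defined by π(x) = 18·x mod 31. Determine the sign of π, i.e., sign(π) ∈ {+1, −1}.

Orbit of 28 under x↦18x: [28, 8, 20, 19, 1, 18, 14]… (length divides ord_31(18)).
Cycle lengths of π_18 on ℤ/31ℤ: [15, 15, 1]; 3 cycles in total.
31 − 3 = 28 transpositions; sign(π) = (−1)^28 = +1.
Via Zolotarev, sign(π_{18}) = (18|31) = +1.

+1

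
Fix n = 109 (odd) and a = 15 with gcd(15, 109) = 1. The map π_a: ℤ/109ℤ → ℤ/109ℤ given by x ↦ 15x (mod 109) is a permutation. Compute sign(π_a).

Trace 5: π^k(5) = [5, 75, 35, 89, 27, 78, 80] for k=0..6.
5 cycles of lengths [27, 27, 27, 27, 1].
Σ(ℓ_i−1) = 109−5 = 104; sign = (−1)^104 = +1.
Via Zolotarev, sign(π_{15}) = (15|109) = +1.

+1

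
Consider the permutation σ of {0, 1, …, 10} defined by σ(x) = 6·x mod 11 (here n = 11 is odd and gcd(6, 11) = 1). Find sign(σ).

-1

Start at x=9: 9 → 10 → 5 → 8 → 4 → 2 → 1 → … (one orbit).
Cycle type of π: 10 + 1; total 2 cycles.
11 − 2 = 9 transpositions; sign(π) = (−1)^9 = -1.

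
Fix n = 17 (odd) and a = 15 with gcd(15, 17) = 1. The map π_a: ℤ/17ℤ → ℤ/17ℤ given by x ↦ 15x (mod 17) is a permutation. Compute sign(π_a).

+1

Orbit of 4 under x↦15x: [4, 9, 16, 2, 13, 8, 1]… (length divides ord_17(15)).
π_15 has 3 disjoint cycles with lengths [8, 8, 1] on {0,…,16}.
With 3 cycles on 17 points, sign = (−1)^{17−3} = +1.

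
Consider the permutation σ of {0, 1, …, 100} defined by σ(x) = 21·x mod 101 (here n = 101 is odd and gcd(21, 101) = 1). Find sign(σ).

+1

Start at x=81: 81 → 85 → 68 → 14 → 92 → 13 → 71 → … (one orbit).
Decompose π into cycles: lengths [50, 50, 1] (3 cycles, including the fixed point 0).
101 − 3 = 98 transpositions; sign(π) = (−1)^98 = +1.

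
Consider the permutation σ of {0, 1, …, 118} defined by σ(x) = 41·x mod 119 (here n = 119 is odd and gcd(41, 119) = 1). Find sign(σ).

Trace 41: π^k(41) = [41, 15, 20, 106, 62, 43, 97] for k=0..6.
Cycle lengths of π_41 on ℤ/119ℤ: [16, 16, 16, 16, 16, 16, 16, 2, 2, 2, 1]; 11 cycles in total.
119 − 11 = 108 transpositions; sign(π) = (−1)^108 = +1.

+1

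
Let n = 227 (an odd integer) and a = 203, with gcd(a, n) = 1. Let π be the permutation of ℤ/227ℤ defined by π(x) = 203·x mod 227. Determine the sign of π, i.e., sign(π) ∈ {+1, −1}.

+1

Orbit of 186 under x↦203x: [186, 76, 219, 192, 159, 43, 103]… (length divides ord_227(203)).
Cycle lengths of π_203 on ℤ/227ℤ: [113, 113, 1]; 3 cycles in total.
Σ(ℓ_i−1) = 227−3 = 224; sign = (−1)^224 = +1.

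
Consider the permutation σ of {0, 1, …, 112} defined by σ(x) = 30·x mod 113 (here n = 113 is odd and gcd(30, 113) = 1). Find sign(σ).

Start at x=49: 49 → 1 → 30 → 109 → 106 → 16 → 28 → 49 (one orbit).
The orbit structure of x ↦ 30x mod 113: 17 orbits of sizes [7, 7, 7, 7, 7, 7, 7, 7, 7, 7, 7, 7, 7, 7, 7, 7, 1].
sign(π) = (−1)^{n − #cycles} = (−1)^{113−17} = (−1)^96 = +1.

+1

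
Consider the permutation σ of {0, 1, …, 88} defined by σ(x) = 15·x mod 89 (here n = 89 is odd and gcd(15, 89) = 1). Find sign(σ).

Orbit of 2 under x↦15x: [2, 30, 5, 75, 57, 54, 9]… (length divides ord_89(15)).
2 cycles of lengths [88, 1].
With 2 cycles on 89 points, sign = (−1)^{89−2} = -1.
The Jacobi symbol (15|89) = -1 (Zolotarev) agrees.

-1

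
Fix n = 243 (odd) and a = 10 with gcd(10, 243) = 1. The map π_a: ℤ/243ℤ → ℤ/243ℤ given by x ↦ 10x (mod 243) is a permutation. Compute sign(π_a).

+1

Trace 19: π^k(19) = [19, 190, 199, 46, 217, 226, 73] for k=0..6.
π_10 has 27 disjoint cycles with lengths [27, 27, 27, 27, 27, 27, 9, 9, 9, 9, 9, 9, 3, 3, 3, 3, 3, 3, 1, 1, 1, 1, 1, 1, 1, 1, 1] on {0,…,242}.
With 27 cycles on 243 points, sign = (−1)^{243−27} = +1.
Zolotarev: (10|243) = +1, matching the cycle-count sign.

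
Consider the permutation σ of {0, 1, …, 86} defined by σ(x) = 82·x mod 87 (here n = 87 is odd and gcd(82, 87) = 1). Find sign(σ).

Start at x=49: 49 → 16 → 7 → 52 → 1 → 82 → 25 → 49 (one orbit).
15 cycles of lengths [7, 7, 7, 7, 7, 7, 7, 7, 7, 7, 7, 7, 1, 1, 1].
87 − 15 = 72 transpositions; sign(π) = (−1)^72 = +1.
Zolotarev: (82|87) = +1, matching the cycle-count sign.

+1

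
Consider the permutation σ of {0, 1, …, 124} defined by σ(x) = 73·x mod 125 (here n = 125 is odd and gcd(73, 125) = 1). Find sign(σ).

Orbit of 84 under x↦73x: [84, 7, 11, 53, 119, 62, 26]… (length divides ord_125(73)).
Decompose π into cycles: lengths [100, 20, 4, 1] (4 cycles, including the fixed point 0).
4 cycles on 125: each ℓ→(−1)^(ℓ−1), product (−1)^121 = -1.
Zolotarev: (73|125) = -1, matching the cycle-count sign.

-1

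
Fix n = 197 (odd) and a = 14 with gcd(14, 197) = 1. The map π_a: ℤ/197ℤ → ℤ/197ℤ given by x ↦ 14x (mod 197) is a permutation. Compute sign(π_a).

Orbit of 14 under x↦14x: [14, 196, 183, 1]… (length divides ord_197(14)).
50 cycles of lengths [4, 4, 4, 4, 4, 4, 4, 4, 4, 4, 4, 4, 4, 4, 4, 4, 4, 4, 4, 4, 4, 4, 4, 4, 4, 4, 4, 4, 4, 4, 4, 4, 4, 4, 4, 4, 4, 4, 4, 4, 4, 4, 4, 4, 4, 4, 4, 4, 4, 1].
50 cycles on 197: each ℓ→(−1)^(ℓ−1), product (−1)^147 = -1.

-1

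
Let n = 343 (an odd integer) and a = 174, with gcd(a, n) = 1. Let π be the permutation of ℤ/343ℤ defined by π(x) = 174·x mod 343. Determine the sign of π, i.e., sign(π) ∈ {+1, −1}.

-1

Start at x=232: 232 → 237 → 78 → 195 → 316 → 104 → 260 → … (one orbit).
Cycle type of π: 98×3 + 14×3 + 2×3 + 1; total 10 cycles.
Σ(ℓ_i−1) = 343−10 = 333; sign = (−1)^333 = -1.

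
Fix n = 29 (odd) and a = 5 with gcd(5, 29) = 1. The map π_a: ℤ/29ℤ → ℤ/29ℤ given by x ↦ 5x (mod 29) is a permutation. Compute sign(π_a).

+1

Orbit of 5 under x↦5x: [5, 25, 9, 16, 22, 23, 28]… (length divides ord_29(5)).
Cycle type of π: 14×2 + 1; total 3 cycles.
29 − 3 = 26 transpositions; sign(π) = (−1)^26 = +1.
Check: (5/29) = +1 by Zolotarev.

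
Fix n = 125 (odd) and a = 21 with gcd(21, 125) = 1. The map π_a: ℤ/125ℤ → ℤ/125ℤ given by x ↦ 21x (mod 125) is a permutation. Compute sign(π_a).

+1

Start at x=101: 101 → 121 → 41 → 111 → 81 → 76 → 96 → … (one orbit).
The orbit structure of x ↦ 21x mod 125: 13 orbits of sizes [25, 25, 25, 25, 5, 5, 5, 5, 1, 1, 1, 1, 1].
Σ(ℓ_i−1) = 125−13 = 112; sign = (−1)^112 = +1.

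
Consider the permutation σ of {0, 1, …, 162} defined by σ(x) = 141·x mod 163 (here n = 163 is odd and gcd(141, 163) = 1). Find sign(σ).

-1

Trace 22: π^k(22) = [22, 5, 53, 138, 61, 125, 21] for k=0..6.
π_141 has 4 disjoint cycles with lengths [54, 54, 54, 1] on {0,…,162}.
Σ(ℓ_i−1) = 163−4 = 159; sign = (−1)^159 = -1.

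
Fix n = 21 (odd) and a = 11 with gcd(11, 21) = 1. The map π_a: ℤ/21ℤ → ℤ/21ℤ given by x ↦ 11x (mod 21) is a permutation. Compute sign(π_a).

-1

Trace 16: π^k(16) = [16, 8, 4, 2, 1, 11] for k=0..5.
π_11 has 6 disjoint cycles with lengths [6, 6, 3, 3, 2, 1] on {0,…,20}.
n − c = 21 − 6 = 15; sign = (−1)^15 = -1.
Check: (11/21) = -1 by Zolotarev.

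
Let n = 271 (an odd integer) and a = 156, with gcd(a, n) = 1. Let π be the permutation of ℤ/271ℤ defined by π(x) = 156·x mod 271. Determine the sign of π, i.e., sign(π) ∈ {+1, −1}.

Orbit of 259 under x↦156x: [259, 25, 106, 5, 238, 1, 156]… (length divides ord_271(156)).
Cycle lengths of π_156 on ℤ/271ℤ: [27, 27, 27, 27, 27, 27, 27, 27, 27, 27, 1]; 11 cycles in total.
Σ(ℓ_i−1) = 271−11 = 260; sign = (−1)^260 = +1.
The Jacobi symbol (156|271) = +1 (Zolotarev) agrees.

+1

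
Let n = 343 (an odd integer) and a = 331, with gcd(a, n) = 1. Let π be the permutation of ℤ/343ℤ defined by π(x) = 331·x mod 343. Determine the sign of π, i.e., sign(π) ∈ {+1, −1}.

+1

Start at x=107: 107 → 88 → 316 → 324 → 228 → 8 → 247 → … (one orbit).
π_331 has 7 disjoint cycles with lengths [147, 147, 21, 21, 3, 3, 1] on {0,…,342}.
Σ(ℓ_i−1) = 343−7 = 336; sign = (−1)^336 = +1.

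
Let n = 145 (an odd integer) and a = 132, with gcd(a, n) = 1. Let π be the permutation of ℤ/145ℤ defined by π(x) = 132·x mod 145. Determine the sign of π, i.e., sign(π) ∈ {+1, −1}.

Orbit of 88 under x↦132x: [88, 16, 82, 94, 83, 81, 107]… (length divides ord_145(132)).
Cycle type of π: 28×4 + 7×4 + 4 + 1; total 10 cycles.
10 cycles on 145: each ℓ→(−1)^(ℓ−1), product (−1)^135 = -1.

-1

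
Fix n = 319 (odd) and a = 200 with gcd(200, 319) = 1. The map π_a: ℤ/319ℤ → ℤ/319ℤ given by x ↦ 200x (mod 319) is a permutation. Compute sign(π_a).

Start at x=225: 225 → 21 → 53 → 73 → 245 → 193 → 1 → … (one orbit).
Decompose π into cycles: lengths [140, 140, 28, 10, 1] (5 cycles, including the fixed point 0).
sign(π) = (−1)^{n − #cycles} = (−1)^{319−5} = (−1)^314 = +1.

+1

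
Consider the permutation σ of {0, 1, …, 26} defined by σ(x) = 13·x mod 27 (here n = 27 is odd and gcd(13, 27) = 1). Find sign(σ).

+1

Trace 22: π^k(22) = [22, 16, 19, 4, 25, 1, 13] for k=0..6.
Decompose π into cycles: lengths [9, 9, 3, 3, 1, 1, 1] (7 cycles, including the fixed point 0).
27 − 7 = 20 transpositions; sign(π) = (−1)^20 = +1.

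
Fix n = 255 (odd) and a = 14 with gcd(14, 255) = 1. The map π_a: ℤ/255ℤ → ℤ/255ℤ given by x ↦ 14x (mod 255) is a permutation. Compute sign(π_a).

+1

Orbit of 164 under x↦14x: [164, 1, 14, 196, 194, 166, 29]… (length divides ord_255(14)).
23 cycles of lengths [16, 16, 16, 16, 16, 16, 16, 16, 16, 16, 16, 16, 16, 16, 16, 2, 2, 2, 2, 2, 2, 2, 1].
255 − 23 = 232 transpositions; sign(π) = (−1)^232 = +1.
Check: (14/255) = +1 by Zolotarev.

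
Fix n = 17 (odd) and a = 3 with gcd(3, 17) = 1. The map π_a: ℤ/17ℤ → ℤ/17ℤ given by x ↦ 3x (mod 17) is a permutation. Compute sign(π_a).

-1

Trace 6: π^k(6) = [6, 1, 3, 9, 10, 13, 5] for k=0..6.
π_3 has 2 disjoint cycles with lengths [16, 1] on {0,…,16}.
Σ(ℓ_i−1) = 17−2 = 15; sign = (−1)^15 = -1.
The Jacobi symbol (3|17) = -1 (Zolotarev) agrees.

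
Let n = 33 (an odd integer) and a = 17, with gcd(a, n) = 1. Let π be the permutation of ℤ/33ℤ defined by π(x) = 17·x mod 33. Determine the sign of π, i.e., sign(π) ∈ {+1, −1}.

Trace 29: π^k(29) = [29, 31, 32, 16, 8, 4, 2] for k=0..6.
π_17 has 5 disjoint cycles with lengths [10, 10, 10, 2, 1] on {0,…,32}.
sign(π) = (−1)^{n − #cycles} = (−1)^{33−5} = (−1)^28 = +1.
(17|33)_J = +1 (Zolotarev's lemma cross-check).

+1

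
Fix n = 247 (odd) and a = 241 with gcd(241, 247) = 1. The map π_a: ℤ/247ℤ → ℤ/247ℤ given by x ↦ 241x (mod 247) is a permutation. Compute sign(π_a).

+1

Trace 31: π^k(31) = [31, 61, 128, 220, 162, 16, 151] for k=0..6.
Cycle type of π: 36×6 + 18 + 12 + 1; total 9 cycles.
9 cycles on 247: each ℓ→(−1)^(ℓ−1), product (−1)^238 = +1.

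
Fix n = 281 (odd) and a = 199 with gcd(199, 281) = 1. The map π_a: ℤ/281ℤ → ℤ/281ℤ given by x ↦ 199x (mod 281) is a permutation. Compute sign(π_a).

-1

Start at x=23: 23 → 81 → 102 → 66 → 208 → 85 → 55 → … (one orbit).
π_199 has 2 disjoint cycles with lengths [280, 1] on {0,…,280}.
281 − 2 = 279 transpositions; sign(π) = (−1)^279 = -1.
Zolotarev: (199|281) = -1, matching the cycle-count sign.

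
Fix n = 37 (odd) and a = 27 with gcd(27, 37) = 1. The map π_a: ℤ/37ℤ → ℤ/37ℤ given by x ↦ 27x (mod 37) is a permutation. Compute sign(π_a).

+1

Orbit of 10 under x↦27x: [10, 11, 1, 27, 26, 36]… (length divides ord_37(27)).
Cycle lengths of π_27 on ℤ/37ℤ: [6, 6, 6, 6, 6, 6, 1]; 7 cycles in total.
Σ(ℓ_i−1) = 37−7 = 30; sign = (−1)^30 = +1.
Zolotarev: (27|37) = +1, matching the cycle-count sign.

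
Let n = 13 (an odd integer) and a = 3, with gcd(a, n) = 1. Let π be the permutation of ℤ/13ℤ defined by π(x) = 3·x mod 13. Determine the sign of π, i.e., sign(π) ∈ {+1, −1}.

+1

Orbit of 3 under x↦3x: [3, 9, 1]… (length divides ord_13(3)).
Cycle type of π: 3×4 + 1; total 5 cycles.
With 5 cycles on 13 points, sign = (−1)^{13−5} = +1.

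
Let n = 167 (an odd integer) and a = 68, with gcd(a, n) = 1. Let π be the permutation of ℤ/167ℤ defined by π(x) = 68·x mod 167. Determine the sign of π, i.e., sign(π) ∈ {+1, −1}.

Start at x=47: 47 → 23 → 61 → 140 → 1 → 68 → 115 → … (one orbit).
Cycle type of π: 166 + 1; total 2 cycles.
Σ(ℓ_i−1) = 167−2 = 165; sign = (−1)^165 = -1.
Zolotarev: (68|167) = -1, matching the cycle-count sign.

-1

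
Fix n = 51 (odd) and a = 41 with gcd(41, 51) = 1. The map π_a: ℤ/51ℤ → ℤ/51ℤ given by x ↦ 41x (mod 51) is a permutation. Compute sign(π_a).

Orbit of 4 under x↦41x: [4, 11, 43, 29, 16, 44, 19]… (length divides ord_51(41)).
Cycle lengths of π_41 on ℤ/51ℤ: [16, 16, 16, 2, 1]; 5 cycles in total.
5 cycles on 51: each ℓ→(−1)^(ℓ−1), product (−1)^46 = +1.

+1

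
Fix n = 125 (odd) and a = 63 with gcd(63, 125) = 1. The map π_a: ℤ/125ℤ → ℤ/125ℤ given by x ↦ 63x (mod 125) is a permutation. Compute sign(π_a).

-1

Orbit of 81 under x↦63x: [81, 103, 114, 57, 91, 108, 54]… (length divides ord_125(63)).
4 cycles of lengths [100, 20, 4, 1].
sign(π) = (−1)^{n − #cycles} = (−1)^{125−4} = (−1)^121 = -1.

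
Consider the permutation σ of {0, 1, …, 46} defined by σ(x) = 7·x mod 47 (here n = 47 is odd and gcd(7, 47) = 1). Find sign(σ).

+1

Start at x=7: 7 → 2 → 14 → 4 → 28 → 8 → 9 → … (one orbit).
The orbit structure of x ↦ 7x mod 47: 3 orbits of sizes [23, 23, 1].
47 − 3 = 44 transpositions; sign(π) = (−1)^44 = +1.
Zolotarev: (7|47) = +1, matching the cycle-count sign.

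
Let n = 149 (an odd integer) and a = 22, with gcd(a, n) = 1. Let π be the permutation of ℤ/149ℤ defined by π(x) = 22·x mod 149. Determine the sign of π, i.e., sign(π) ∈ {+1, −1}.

Start at x=53: 53 → 123 → 24 → 81 → 143 → 17 → 76 → … (one orbit).
Cycle type of π: 74×2 + 1; total 3 cycles.
n − c = 149 − 3 = 146; sign = (−1)^146 = +1.

+1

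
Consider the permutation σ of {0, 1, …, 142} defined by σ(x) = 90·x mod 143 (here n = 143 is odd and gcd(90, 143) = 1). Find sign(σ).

-1

Orbit of 1 under x↦90x: [1, 90, 92, 129, 27, 142, 53]… (length divides ord_143(90)).
Cycle lengths of π_90 on ℤ/143ℤ: [10, 10, 10, 10, 10, 10, 10, 10, 10, 10, 10, 10, 10, 2, 2, 2, 2, 2, 2, 1]; 20 cycles in total.
sign(π) = (−1)^{n − #cycles} = (−1)^{143−20} = (−1)^123 = -1.
(90|143)_J = -1 (Zolotarev's lemma cross-check).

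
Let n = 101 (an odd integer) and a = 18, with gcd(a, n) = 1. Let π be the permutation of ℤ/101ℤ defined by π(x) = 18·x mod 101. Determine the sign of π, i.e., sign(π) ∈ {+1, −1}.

Start at x=92: 92 → 40 → 13 → 32 → 71 → 66 → 77 → … (one orbit).
Cycle lengths of π_18 on ℤ/101ℤ: [100, 1]; 2 cycles in total.
n − c = 101 − 2 = 99; sign = (−1)^99 = -1.

-1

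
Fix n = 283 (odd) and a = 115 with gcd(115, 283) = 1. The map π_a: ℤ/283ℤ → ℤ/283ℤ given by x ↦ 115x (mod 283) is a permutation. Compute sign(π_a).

-1

Orbit of 229 under x↦115x: [229, 16, 142, 199, 245, 158, 58]… (length divides ord_283(115)).
Cycle lengths of π_115 on ℤ/283ℤ: [94, 94, 94, 1]; 4 cycles in total.
With 4 cycles on 283 points, sign = (−1)^{283−4} = -1.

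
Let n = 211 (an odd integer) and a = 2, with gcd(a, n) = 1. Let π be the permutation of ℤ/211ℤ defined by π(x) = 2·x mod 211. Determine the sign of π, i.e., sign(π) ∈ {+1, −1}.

Trace 21: π^k(21) = [21, 42, 84, 168, 125, 39, 78] for k=0..6.
The orbit structure of x ↦ 2x mod 211: 2 orbits of sizes [210, 1].
211 − 2 = 209 transpositions; sign(π) = (−1)^209 = -1.
Check: (2/211) = -1 by Zolotarev.

-1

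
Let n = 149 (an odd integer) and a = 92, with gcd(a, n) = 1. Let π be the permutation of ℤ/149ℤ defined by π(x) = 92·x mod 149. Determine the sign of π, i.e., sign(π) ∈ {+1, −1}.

Orbit of 71 under x↦92x: [71, 125, 27, 100, 111, 80, 59]… (length divides ord_149(92)).
Decompose π into cycles: lengths [148, 1] (2 cycles, including the fixed point 0).
Σ(ℓ_i−1) = 149−2 = 147; sign = (−1)^147 = -1.
(92|149)_J = -1 (Zolotarev's lemma cross-check).

-1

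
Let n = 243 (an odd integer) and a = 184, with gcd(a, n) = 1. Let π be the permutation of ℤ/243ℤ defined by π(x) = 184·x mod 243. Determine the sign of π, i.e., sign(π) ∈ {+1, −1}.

Orbit of 214 under x↦184x: [214, 10, 139, 61, 46, 202, 232]… (length divides ord_243(184)).
π_184 has 11 disjoint cycles with lengths [81, 81, 27, 27, 9, 9, 3, 3, 1, 1, 1] on {0,…,242}.
With 11 cycles on 243 points, sign = (−1)^{243−11} = +1.

+1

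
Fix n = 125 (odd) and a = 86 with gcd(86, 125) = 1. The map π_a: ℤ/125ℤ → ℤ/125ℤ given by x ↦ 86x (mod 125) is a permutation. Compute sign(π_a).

+1

Trace 16: π^k(16) = [16, 1, 86, 21, 56, 66, 51] for k=0..6.
13 cycles of lengths [25, 25, 25, 25, 5, 5, 5, 5, 1, 1, 1, 1, 1].
125 − 13 = 112 transpositions; sign(π) = (−1)^112 = +1.
(86|125)_J = +1 (Zolotarev's lemma cross-check).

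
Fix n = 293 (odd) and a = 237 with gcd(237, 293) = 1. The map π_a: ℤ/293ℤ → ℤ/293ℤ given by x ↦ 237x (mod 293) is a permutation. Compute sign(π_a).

+1

Trace 121: π^k(121) = [121, 256, 21, 289, 224, 55, 143] for k=0..6.
3 cycles of lengths [146, 146, 1].
293 − 3 = 290 transpositions; sign(π) = (−1)^290 = +1.
Zolotarev: (237|293) = +1, matching the cycle-count sign.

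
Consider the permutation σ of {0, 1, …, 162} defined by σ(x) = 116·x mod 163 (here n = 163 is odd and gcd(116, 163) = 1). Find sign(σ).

-1

Start at x=29: 29 → 104 → 2 → 69 → 17 → 16 → 63 → … (one orbit).
2 cycles of lengths [162, 1].
n − c = 163 − 2 = 161; sign = (−1)^161 = -1.
Zolotarev: (116|163) = -1, matching the cycle-count sign.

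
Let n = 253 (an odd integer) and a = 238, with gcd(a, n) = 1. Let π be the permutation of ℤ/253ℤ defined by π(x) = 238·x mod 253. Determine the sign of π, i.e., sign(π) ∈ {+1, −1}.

Orbit of 223 under x↦238x: [223, 197, 81, 50, 9, 118, 1]… (length divides ord_253(238)).
Cycle type of π: 110×2 + 11×2 + 10 + 1; total 6 cycles.
253 − 6 = 247 transpositions; sign(π) = (−1)^247 = -1.
Zolotarev: (238|253) = -1, matching the cycle-count sign.

-1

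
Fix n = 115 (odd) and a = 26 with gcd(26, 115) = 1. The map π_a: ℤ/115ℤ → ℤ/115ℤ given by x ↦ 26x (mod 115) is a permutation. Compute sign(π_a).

Trace 36: π^k(36) = [36, 16, 71, 6, 41, 31, 1] for k=0..6.
15 cycles of lengths [11, 11, 11, 11, 11, 11, 11, 11, 11, 11, 1, 1, 1, 1, 1].
15 cycles on 115: each ℓ→(−1)^(ℓ−1), product (−1)^100 = +1.
(26|115)_J = +1 (Zolotarev's lemma cross-check).

+1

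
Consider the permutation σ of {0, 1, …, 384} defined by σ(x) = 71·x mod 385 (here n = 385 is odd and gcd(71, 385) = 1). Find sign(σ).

+1

Orbit of 71 under x↦71x: [71, 36, 246, 141, 1]… (length divides ord_385(71)).
Decompose π into cycles: lengths [5, 5, 5, 5, 5, 5, 5, 5, 5, 5, 5, 5, 5, 5, 5, 5, 5, 5, 5, 5, 5, 5, 5, 5, 5, 5, 5, 5, 5, 5, 5, 5, 5, 5, 5, 5, 5, 5, 5, 5, 5, 5, 5, 5, 5, 5, 5, 5, 5, 5, 5, 5, 5, 5, 5, 5, 5, 5, 5, 5, 5, 5, 5, 5, 5, 5, 5, 5, 5, 5, 1, 1, 1, 1, 1, 1, 1, 1, 1, 1, 1, 1, 1, 1, 1, 1, 1, 1, 1, 1, 1, 1, 1, 1, 1, 1, 1, 1, 1, 1, 1, 1, 1, 1, 1] (105 cycles, including the fixed point 0).
sign(π) = (−1)^{n − #cycles} = (−1)^{385−105} = (−1)^280 = +1.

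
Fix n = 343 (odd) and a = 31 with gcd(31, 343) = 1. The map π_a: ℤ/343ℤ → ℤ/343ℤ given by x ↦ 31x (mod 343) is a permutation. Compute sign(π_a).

Orbit of 325 under x↦31x: [325, 128, 195, 214, 117, 197, 276]… (length divides ord_343(31)).
Decompose π into cycles: lengths [42, 42, 42, 42, 42, 42, 42, 6, 6, 6, 6, 6, 6, 6, 6, 1] (16 cycles, including the fixed point 0).
sign(π) = (−1)^{n − #cycles} = (−1)^{343−16} = (−1)^327 = -1.

-1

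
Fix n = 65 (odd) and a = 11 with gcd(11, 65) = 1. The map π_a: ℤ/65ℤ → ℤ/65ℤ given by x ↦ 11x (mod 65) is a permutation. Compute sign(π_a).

Start at x=36: 36 → 6 → 1 → 11 → 56 → 31 → 16 → … (one orbit).
Decompose π into cycles: lengths [12, 12, 12, 12, 12, 1, 1, 1, 1, 1] (10 cycles, including the fixed point 0).
sign(π) = (−1)^{n − #cycles} = (−1)^{65−10} = (−1)^55 = -1.
Via Zolotarev, sign(π_{11}) = (11|65) = -1.

-1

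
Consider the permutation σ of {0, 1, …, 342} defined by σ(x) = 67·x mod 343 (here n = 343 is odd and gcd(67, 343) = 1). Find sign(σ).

+1

Start at x=275: 275 → 246 → 18 → 177 → 197 → 165 → 79 → … (one orbit).
π_67 has 31 disjoint cycles with lengths [21, 21, 21, 21, 21, 21, 21, 21, 21, 21, 21, 21, 21, 21, 3, 3, 3, 3, 3, 3, 3, 3, 3, 3, 3, 3, 3, 3, 3, 3, 1] on {0,…,342}.
343 − 31 = 312 transpositions; sign(π) = (−1)^312 = +1.
(67|343)_J = +1 (Zolotarev's lemma cross-check).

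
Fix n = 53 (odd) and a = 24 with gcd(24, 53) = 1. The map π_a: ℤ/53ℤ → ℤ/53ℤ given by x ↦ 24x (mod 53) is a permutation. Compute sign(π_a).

Start at x=10: 10 → 28 → 36 → 16 → 13 → 47 → 15 → … (one orbit).
Cycle lengths of π_24 on ℤ/53ℤ: [13, 13, 13, 13, 1]; 5 cycles in total.
sign(π) = (−1)^{n − #cycles} = (−1)^{53−5} = (−1)^48 = +1.

+1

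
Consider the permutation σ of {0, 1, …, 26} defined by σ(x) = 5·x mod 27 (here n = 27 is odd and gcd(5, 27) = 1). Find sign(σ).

-1

Start at x=25: 25 → 17 → 4 → 20 → 19 → 14 → 16 → … (one orbit).
Cycle type of π: 18 + 6 + 2 + 1; total 4 cycles.
27 − 4 = 23 transpositions; sign(π) = (−1)^23 = -1.
(5|27)_J = -1 (Zolotarev's lemma cross-check).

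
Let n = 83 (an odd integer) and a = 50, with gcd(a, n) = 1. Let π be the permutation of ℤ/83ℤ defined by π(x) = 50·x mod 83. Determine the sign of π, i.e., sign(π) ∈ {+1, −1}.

-1

Start at x=71: 71 → 64 → 46 → 59 → 45 → 9 → 35 → … (one orbit).
Cycle lengths of π_50 on ℤ/83ℤ: [82, 1]; 2 cycles in total.
sign(π) = (−1)^{n − #cycles} = (−1)^{83−2} = (−1)^81 = -1.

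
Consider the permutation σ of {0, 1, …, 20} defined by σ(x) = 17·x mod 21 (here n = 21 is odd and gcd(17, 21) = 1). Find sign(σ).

+1

Orbit of 4 under x↦17x: [4, 5, 1, 17, 16, 20]… (length divides ord_21(17)).
Cycle type of π: 6×3 + 2 + 1; total 5 cycles.
Σ(ℓ_i−1) = 21−5 = 16; sign = (−1)^16 = +1.
(17|21)_J = +1 (Zolotarev's lemma cross-check).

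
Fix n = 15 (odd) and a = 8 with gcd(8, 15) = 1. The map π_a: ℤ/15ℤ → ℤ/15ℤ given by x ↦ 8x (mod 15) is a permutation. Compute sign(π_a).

Start at x=1: 1 → 8 → 4 → 2 → 1 (one orbit).
π_8 has 5 disjoint cycles with lengths [4, 4, 4, 2, 1] on {0,…,14}.
5 cycles on 15: each ℓ→(−1)^(ℓ−1), product (−1)^10 = +1.
(8|15)_J = +1 (Zolotarev's lemma cross-check).

+1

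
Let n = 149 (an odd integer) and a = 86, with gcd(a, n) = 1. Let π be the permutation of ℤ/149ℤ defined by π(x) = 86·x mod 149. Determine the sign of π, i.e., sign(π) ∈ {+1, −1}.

Orbit of 143 under x↦86x: [143, 80, 26, 1, 86, 95, 124]… (length divides ord_149(86)).
Cycle type of π: 74×2 + 1; total 3 cycles.
With 3 cycles on 149 points, sign = (−1)^{149−3} = +1.

+1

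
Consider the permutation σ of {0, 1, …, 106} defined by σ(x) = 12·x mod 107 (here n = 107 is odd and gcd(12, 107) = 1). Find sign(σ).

+1

Orbit of 27 under x↦12x: [27, 3, 36, 4, 48, 41, 64]… (length divides ord_107(12)).
Cycle lengths of π_12 on ℤ/107ℤ: [53, 53, 1]; 3 cycles in total.
3 cycles on 107: each ℓ→(−1)^(ℓ−1), product (−1)^104 = +1.
(12|107)_J = +1 (Zolotarev's lemma cross-check).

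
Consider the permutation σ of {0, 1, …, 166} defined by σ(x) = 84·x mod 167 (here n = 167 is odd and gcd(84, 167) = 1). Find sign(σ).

+1

Trace 56: π^k(56) = [56, 28, 14, 7, 87, 127, 147] for k=0..6.
Cycle type of π: 83×2 + 1; total 3 cycles.
With 3 cycles on 167 points, sign = (−1)^{167−3} = +1.
(84|167)_J = +1 (Zolotarev's lemma cross-check).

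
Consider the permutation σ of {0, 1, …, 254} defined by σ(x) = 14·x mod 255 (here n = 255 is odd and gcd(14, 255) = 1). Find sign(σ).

+1

Orbit of 16 under x↦14x: [16, 224, 76, 44, 106, 209, 121]… (length divides ord_255(14)).
Cycle type of π: 16×15 + 2×7 + 1; total 23 cycles.
23 cycles on 255: each ℓ→(−1)^(ℓ−1), product (−1)^232 = +1.
Via Zolotarev, sign(π_{14}) = (14|255) = +1.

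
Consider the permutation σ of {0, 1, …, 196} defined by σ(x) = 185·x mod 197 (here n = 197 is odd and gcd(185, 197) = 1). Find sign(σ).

-1

Trace 159: π^k(159) = [159, 62, 44, 63, 32, 10, 77] for k=0..6.
π_185 has 2 disjoint cycles with lengths [196, 1] on {0,…,196}.
With 2 cycles on 197 points, sign = (−1)^{197−2} = -1.
Zolotarev: (185|197) = -1, matching the cycle-count sign.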